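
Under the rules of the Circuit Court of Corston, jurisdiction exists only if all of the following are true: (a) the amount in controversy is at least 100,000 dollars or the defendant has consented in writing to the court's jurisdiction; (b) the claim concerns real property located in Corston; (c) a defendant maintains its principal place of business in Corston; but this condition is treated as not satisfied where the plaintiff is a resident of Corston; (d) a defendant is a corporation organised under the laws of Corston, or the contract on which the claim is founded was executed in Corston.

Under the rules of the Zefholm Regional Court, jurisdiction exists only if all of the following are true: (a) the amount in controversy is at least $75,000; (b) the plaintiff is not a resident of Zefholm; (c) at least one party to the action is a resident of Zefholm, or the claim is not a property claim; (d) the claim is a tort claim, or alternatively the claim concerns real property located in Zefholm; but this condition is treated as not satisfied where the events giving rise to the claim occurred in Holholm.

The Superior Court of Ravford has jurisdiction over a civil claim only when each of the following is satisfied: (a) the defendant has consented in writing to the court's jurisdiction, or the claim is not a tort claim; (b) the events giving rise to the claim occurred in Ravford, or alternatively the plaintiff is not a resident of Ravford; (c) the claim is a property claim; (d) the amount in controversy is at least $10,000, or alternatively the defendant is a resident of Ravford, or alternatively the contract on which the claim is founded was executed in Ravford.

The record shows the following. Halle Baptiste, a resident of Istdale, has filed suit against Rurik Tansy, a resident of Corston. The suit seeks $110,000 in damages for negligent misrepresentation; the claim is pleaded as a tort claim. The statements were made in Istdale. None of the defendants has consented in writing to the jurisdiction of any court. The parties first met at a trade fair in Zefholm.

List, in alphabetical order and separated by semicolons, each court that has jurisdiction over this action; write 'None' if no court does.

The Circuit Court of Corston:
  (a) The amount in controversy is USD 110,000, which meets the $100,000 floor, so this disjunct is met. Met.
  (b) The claim does not concern real property. Not satisfied.
  (c) No defendant is a corporation. Condition not met.
  (d) No defendant is a corporation; no contract (and hence no place of execution) is alleged — no alternative holds. Condition not met.
  → The court lacks jurisdiction.
The Zefholm Regional Court:
  (a) The amount in controversy is $110,000, which meets the USD 75,000 floor. Condition met.
  (b) The plaintiff resides in Istdale, which is not Zefholm. Met.
  (c) The claim is a tort claim, not a property claim, so one alternative holds. Satisfied.
  (d) The claim is a tort claim, which satisfies one of the alternatives. The carve-out does not apply: the operative events occurred in Istdale, not Holholm. Satisfied.
  → The court has jurisdiction.
The Superior Court of Ravford:
  (a) No such written consent has been filed; the claim is a tort claim — every alternative fails. Not satisfied.
  (b) The plaintiff resides in Istdale, which is not Ravford, so one alternative holds. Satisfied.
  (c) The claim is a tort claim, not a property claim. Fails.
  (d) The amount in controversy is USD 110,000, which meets the $10,000 floor — that alternative is enough. Condition met.
  → The court lacks jurisdiction.

the Zefholm Regional Court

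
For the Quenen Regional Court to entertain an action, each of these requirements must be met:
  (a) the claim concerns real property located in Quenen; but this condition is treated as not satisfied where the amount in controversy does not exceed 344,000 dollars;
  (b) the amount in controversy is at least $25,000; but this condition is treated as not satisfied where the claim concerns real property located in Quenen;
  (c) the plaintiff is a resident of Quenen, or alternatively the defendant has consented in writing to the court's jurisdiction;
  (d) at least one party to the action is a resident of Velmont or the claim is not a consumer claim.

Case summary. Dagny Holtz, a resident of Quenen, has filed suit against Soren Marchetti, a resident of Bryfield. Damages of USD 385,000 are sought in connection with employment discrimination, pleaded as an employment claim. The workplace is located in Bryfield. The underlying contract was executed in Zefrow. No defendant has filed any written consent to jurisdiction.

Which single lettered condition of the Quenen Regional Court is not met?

The Quenen Regional Court:
  (a) The claim does not concern real property. Condition not met.
  (b) The amount in controversy is USD 385,000, which meets the $25,000 floor. And the carve-out is inapplicable — the claim does not concern real property. Condition met.
  (c) The plaintiff resides in Quenen, so this disjunct is met. Satisfied.
  (d) The claim is an employment claim, not a consumer claim, so this disjunct is met. Condition met.
Only condition (a) fails.

(a)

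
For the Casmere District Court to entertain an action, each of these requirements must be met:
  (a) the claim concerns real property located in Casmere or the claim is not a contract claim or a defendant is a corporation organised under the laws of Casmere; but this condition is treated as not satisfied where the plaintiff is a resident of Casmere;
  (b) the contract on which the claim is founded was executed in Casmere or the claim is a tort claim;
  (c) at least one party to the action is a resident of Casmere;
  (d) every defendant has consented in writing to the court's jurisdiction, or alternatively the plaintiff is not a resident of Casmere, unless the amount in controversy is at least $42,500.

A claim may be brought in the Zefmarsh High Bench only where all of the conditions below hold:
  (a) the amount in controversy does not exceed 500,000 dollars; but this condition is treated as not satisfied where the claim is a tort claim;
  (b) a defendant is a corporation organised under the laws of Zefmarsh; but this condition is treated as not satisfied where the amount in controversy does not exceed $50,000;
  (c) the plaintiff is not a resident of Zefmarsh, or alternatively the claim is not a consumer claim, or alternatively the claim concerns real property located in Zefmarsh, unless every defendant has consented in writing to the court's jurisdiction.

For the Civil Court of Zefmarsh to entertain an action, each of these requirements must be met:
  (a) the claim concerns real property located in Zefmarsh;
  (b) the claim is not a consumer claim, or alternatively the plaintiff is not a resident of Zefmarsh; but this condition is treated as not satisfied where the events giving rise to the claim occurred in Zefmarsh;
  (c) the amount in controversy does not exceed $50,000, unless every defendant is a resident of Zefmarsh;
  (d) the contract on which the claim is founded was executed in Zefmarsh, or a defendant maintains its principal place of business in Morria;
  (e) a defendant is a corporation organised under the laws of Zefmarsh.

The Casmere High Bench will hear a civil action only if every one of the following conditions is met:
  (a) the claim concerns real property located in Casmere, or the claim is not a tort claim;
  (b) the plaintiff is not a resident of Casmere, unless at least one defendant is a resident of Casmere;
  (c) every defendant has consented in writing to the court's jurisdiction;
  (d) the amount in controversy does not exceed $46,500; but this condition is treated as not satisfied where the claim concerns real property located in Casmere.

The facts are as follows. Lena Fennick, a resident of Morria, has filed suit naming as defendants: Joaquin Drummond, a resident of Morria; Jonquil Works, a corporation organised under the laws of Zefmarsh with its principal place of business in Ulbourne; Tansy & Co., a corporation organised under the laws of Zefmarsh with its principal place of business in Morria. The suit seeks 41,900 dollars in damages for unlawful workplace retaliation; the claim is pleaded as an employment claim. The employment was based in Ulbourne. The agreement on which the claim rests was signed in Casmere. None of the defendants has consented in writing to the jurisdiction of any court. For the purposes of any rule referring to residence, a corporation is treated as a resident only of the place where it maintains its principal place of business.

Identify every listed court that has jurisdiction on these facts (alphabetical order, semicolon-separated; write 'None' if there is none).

None

The Casmere District Court:
  (a) The claim is an employment claim, not a contract claim, which satisfies one of the alternatives. The exception is not triggered, since the plaintiff resides in Morria, not Casmere. Met.
  (b) The contract was executed in Casmere, so this disjunct is met. Met.
  (c) No party resides in Casmere. Not met.
  (d) The plaintiff resides in Morria, which is not Casmere, so one alternative holds. Condition met.
  → No jurisdiction.
The Zefmarsh High Bench:
  (a) The amount in controversy is USD 41,900, within the USD 500,000 ceiling. The exception is not triggered, since the claim is an employment claim, not a tort claim. Satisfied.
  (b) Jonquil Works is organised under the laws of Zefmarsh. But the amount in controversy is 41,900 dollars, within the $50,000 ceiling, triggering the carve-out and defeating this condition. Not met.
  (c) The plaintiff resides in Morria, which is not Zefmarsh, so this disjunct is met. Met.
  → At least one condition fails; no jurisdiction.
The Civil Court of Zefmarsh:
  (a) The claim does not concern real property. Condition not met.
  (b) The claim is an employment claim, not a consumer claim, so one alternative holds. And the carve-out is inapplicable — the operative events occurred in Ulbourne, not Zefmarsh. Satisfied.
  (c) The amount in controversy is USD 41,900, within the $50,000 ceiling. Satisfied.
  (d) Tansy & Co. has its principal place of business in Morria, which satisfies one of the alternatives. Satisfied.
  (e) Jonquil Works is organised under the laws of Zefmarsh. Met.
  → At least one condition fails; no jurisdiction.
The Casmere High Bench:
  (a) The claim is an employment claim, not a tort claim, so this disjunct is met. Satisfied.
  (b) The plaintiff resides in Morria, which is not Casmere. Met.
  (c) No such written consent has been filed. Not satisfied.
  (d) The amount in controversy is 41,900 dollars, within the $46,500 ceiling. And the carve-out is inapplicable — the claim does not concern real property. Met.
  → No jurisdiction.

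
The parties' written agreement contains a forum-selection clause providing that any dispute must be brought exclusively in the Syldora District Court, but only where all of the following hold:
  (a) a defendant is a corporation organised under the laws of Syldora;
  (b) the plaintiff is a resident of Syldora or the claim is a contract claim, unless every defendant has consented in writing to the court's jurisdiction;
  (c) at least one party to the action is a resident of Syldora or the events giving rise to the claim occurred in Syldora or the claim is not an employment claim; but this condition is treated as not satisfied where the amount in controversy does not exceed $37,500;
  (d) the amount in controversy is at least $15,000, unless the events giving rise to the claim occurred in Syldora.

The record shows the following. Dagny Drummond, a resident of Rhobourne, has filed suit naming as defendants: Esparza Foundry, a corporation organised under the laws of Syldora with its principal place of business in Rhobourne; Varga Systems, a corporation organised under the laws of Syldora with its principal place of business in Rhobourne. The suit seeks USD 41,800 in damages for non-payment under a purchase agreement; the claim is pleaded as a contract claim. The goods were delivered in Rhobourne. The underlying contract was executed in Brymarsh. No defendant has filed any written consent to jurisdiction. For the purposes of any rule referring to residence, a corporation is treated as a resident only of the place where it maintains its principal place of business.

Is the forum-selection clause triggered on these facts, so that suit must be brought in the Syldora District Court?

Yes

The Syldora District Court:
  (a) Esparza Foundry is organised under the laws of Syldora. Met.
  (b) The claim is a contract claim, which satisfies one of the alternatives. Condition met.
  (c) The claim is a contract claim, not an employment claim, so one alternative holds. The exception is not triggered, since the amount in controversy is USD 41,800, above the $37,500 ceiling. Met.
  (d) The amount in controversy is USD 41,800, which meets the 15,000 dollars floor. Condition met.
  → Forum clause is triggered.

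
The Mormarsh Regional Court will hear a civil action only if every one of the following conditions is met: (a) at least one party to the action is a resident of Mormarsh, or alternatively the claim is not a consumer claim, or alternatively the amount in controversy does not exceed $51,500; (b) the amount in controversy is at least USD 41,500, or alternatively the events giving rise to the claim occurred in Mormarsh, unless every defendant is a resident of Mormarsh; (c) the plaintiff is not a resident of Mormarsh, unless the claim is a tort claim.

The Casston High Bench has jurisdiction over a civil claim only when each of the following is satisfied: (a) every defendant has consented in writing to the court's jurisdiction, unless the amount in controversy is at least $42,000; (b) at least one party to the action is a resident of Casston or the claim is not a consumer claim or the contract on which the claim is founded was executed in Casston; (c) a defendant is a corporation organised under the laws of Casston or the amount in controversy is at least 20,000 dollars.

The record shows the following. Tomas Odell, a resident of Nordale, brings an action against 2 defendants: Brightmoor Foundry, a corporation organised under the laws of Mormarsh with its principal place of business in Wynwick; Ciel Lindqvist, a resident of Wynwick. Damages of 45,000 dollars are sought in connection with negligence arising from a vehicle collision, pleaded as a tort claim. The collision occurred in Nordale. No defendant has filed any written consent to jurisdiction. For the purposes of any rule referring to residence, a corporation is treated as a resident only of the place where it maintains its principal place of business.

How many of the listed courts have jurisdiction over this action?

2

The Mormarsh Regional Court:
  (a) The claim is a tort claim, not a consumer claim, so this disjunct is met. Condition met.
  (b) The amount in controversy is $45,000, which meets the 41,500 dollars floor, so this disjunct is met. Met.
  (c) The plaintiff resides in Nordale, which is not Mormarsh. Condition met.
  → Every requirement is satisfied — jurisdiction.
The Casston High Bench:
  (a) No such written consent has been filed. The proviso rescues it, though: the amount in controversy is $45,000, which meets the $42,000 floor. Satisfied.
  (b) The claim is a tort claim, not a consumer claim, so one alternative holds. Condition met.
  (c) The amount in controversy is 45,000 dollars, which meets the $20,000 floor, so one alternative holds. Condition met.
  → Jurisdiction lies.
Courts with jurisdiction: the Mormarsh Regional Court, the Casston High Bench — 2 in total.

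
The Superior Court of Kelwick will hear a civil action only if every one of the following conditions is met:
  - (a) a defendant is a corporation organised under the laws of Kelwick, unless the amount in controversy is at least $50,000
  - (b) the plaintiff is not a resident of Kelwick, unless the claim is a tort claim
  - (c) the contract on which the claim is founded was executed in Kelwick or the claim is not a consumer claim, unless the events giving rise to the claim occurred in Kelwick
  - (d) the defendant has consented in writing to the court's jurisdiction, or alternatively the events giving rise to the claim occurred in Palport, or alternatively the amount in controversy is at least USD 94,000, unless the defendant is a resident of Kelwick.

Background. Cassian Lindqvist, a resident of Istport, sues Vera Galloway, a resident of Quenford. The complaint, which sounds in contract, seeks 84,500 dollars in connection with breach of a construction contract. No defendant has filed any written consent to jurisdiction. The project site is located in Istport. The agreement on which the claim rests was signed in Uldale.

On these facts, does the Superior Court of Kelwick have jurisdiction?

No

The Superior Court of Kelwick:
  (a) No defendant is a corporation. The proviso rescues it, though: the amount in controversy is $84,500, which meets the 50,000 dollars floor. Satisfied.
  (b) The plaintiff resides in Istport, which is not Kelwick. Met.
  (c) The claim is a contract claim, not a consumer claim — that alternative is enough. Condition met.
  (d) No such written consent has been filed; the operative events occurred in Istport, not Palport; the amount in controversy is 84,500 dollars, below the $94,000 floor — none of the alternatives is met. Nor does the 'unless' clause help: the defendant resides in Quenford, not Kelwick. Condition not met.
  → No jurisdiction.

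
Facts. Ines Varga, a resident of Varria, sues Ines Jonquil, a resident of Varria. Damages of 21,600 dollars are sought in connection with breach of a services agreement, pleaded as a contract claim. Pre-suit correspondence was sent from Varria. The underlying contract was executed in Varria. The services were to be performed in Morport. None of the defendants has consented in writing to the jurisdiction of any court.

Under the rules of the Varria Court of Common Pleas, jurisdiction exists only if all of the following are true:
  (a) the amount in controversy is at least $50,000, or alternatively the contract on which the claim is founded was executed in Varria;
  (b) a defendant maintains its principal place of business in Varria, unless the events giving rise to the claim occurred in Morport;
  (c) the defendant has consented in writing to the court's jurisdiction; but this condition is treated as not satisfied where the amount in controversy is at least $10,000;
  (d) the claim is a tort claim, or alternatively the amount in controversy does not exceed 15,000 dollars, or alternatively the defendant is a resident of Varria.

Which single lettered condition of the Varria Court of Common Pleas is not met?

(c)

The Varria Court of Common Pleas:
  (a) The contract was executed in Varria, which satisfies one of the alternatives. Condition met.
  (b) No defendant is a corporation. The proviso rescues it, though: the operative events occurred in Morport. Satisfied.
  (c) No such written consent has been filed. Not met.
  (d) The defendant resides in Varria, so this disjunct is met. Satisfied.
Only condition (c) fails.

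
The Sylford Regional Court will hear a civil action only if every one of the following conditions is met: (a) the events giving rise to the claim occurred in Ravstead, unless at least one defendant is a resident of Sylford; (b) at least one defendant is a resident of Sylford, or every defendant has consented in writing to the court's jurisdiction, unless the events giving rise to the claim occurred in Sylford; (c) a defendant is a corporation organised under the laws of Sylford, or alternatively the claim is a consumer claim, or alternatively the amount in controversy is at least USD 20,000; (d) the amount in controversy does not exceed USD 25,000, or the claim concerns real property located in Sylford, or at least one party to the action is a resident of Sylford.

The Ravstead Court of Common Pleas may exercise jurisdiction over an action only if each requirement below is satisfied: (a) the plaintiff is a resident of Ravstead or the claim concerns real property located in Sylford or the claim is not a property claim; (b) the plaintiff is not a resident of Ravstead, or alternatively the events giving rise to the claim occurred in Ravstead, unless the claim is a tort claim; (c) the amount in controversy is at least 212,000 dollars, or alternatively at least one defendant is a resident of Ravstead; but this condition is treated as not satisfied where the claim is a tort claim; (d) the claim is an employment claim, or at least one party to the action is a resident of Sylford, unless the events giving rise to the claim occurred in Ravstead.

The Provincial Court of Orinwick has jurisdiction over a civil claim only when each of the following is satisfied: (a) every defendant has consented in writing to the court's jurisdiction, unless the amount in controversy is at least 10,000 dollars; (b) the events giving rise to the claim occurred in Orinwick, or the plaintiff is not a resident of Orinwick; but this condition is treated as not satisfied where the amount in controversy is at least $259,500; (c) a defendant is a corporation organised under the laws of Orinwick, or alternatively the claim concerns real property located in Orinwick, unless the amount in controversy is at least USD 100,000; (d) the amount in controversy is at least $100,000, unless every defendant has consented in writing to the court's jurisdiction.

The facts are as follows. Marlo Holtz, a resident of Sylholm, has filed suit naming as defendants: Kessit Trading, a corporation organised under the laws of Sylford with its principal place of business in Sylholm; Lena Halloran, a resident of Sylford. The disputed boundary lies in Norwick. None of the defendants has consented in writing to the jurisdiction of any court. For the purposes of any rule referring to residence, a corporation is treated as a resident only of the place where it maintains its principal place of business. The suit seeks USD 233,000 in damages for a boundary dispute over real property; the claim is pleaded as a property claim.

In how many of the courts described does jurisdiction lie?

The Sylford Regional Court:
  (a) The operative events occurred in Norwick, not Ravstead. But Lena Halloran resides in Sylford, and the 'unless' clause therefore excuses the requirement. Met.
  (b) Lena Halloran resides in Sylford, which satisfies one of the alternatives. Met.
  (c) Kessit Trading is organised under the laws of Sylford, so this disjunct is met. Met.
  (d) Lena Halloran resides in Sylford — that alternative is enough. Met.
  → Jurisdiction lies.
The Ravstead Court of Common Pleas:
  (a) The plaintiff resides in Sylholm, not Ravstead; the property lies in Norwick, not Sylford; the claim is a property claim — every alternative fails. Not satisfied.
  (b) The plaintiff resides in Sylholm, which is not Ravstead, so one alternative holds. Condition met.
  (c) The amount in controversy is $233,000, which meets the 212,000 dollars floor, which satisfies one of the alternatives. The exception is not triggered, since the claim is a property claim, not a tort claim. Satisfied.
  (d) Lena Halloran resides in Sylford, so this disjunct is met. Condition met.
  → No jurisdiction.
The Provincial Court of Orinwick:
  (a) No such written consent has been filed. But the amount in controversy is $233,000, which meets the $10,000 floor, and the 'unless' clause therefore excuses the requirement. Satisfied.
  (b) The plaintiff resides in Sylholm, which is not Orinwick — that alternative is enough. The carve-out does not apply: the amount in controversy is $233,000, below the USD 259,500 floor. Met.
  (c) The corporate defendant(s) are organised in Sylford, not Orinwick; the property lies in Norwick, not Orinwick — no alternative holds. But the amount in controversy is $233,000, which meets the 100,000 dollars floor, and the 'unless' clause therefore excuses the requirement. Satisfied.
  (d) The amount in controversy is $233,000, which meets the $100,000 floor. Met.
  → The court has jurisdiction.
Courts with jurisdiction: the Sylford Regional Court, the Provincial Court of Orinwick — 2 in total.

2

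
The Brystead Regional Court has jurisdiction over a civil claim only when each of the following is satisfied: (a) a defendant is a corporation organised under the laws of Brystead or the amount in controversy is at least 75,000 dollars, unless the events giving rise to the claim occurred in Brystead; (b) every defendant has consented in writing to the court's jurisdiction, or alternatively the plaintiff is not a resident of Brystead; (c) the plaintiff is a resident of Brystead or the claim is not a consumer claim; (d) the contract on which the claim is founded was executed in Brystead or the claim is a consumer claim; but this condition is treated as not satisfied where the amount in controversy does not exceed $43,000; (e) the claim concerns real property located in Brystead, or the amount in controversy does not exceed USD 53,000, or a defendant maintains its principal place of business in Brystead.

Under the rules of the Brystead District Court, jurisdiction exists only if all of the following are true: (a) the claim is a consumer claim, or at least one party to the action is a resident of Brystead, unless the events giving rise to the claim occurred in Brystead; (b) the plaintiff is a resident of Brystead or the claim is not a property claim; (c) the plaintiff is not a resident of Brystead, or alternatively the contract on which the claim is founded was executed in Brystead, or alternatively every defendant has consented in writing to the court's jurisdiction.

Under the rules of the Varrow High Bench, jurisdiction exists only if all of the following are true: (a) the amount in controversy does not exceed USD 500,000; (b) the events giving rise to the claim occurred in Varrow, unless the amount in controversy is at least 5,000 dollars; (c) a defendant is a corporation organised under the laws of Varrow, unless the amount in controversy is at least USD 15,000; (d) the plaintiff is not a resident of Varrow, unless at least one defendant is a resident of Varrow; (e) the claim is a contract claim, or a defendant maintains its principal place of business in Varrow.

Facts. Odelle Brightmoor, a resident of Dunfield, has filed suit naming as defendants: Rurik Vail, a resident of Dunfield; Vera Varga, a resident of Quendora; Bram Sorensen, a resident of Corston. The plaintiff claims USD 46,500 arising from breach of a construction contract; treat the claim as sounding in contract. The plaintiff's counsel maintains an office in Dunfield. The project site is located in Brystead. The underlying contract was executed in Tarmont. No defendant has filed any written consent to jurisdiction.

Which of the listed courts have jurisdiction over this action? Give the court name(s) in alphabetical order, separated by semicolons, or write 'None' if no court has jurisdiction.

the Brystead District Court; the Varrow High Bench

The Brystead Regional Court:
  (a) No defendant is a corporation; the amount in controversy is USD 46,500, below the $75,000 floor — every alternative fails. But the operative events occurred in Brystead, and the 'unless' clause therefore excuses the requirement. Condition met.
  (b) The plaintiff resides in Dunfield, which is not Brystead, so one alternative holds. Satisfied.
  (c) The claim is a contract claim, not a consumer claim — that alternative is enough. Met.
  (d) The contract was executed in Tarmont, not Brystead; the claim is a contract claim, not a consumer claim — every alternative fails. Condition not met.
  (e) The amount in controversy is 46,500 dollars, within the $53,000 ceiling, which satisfies one of the alternatives. Satisfied.
  → The court lacks jurisdiction.
The Brystead District Court:
  (a) The claim is a contract claim, not a consumer claim; no party resides in Brystead — every alternative fails. But the operative events occurred in Brystead, and the 'unless' clause therefore excuses the requirement. Met.
  (b) The claim is a contract claim, not a property claim, so one alternative holds. Satisfied.
  (c) The plaintiff resides in Dunfield, which is not Brystead — that alternative is enough. Met.
  → Jurisdiction lies.
The Varrow High Bench:
  (a) The amount in controversy is 46,500 dollars, within the $500,000 ceiling. Satisfied.
  (b) The operative events occurred in Brystead, not Varrow. However, the amount in controversy is $46,500, which meets the $5,000 floor, so the 'unless' proviso supplies this condition. Met.
  (c) No defendant is a corporation. But the amount in controversy is USD 46,500, which meets the 15,000 dollars floor, and the 'unless' clause therefore excuses the requirement. Satisfied.
  (d) The plaintiff resides in Dunfield, which is not Varrow. Satisfied.
  (e) The claim is a contract claim, so one alternative holds. Condition met.
  → The court has jurisdiction.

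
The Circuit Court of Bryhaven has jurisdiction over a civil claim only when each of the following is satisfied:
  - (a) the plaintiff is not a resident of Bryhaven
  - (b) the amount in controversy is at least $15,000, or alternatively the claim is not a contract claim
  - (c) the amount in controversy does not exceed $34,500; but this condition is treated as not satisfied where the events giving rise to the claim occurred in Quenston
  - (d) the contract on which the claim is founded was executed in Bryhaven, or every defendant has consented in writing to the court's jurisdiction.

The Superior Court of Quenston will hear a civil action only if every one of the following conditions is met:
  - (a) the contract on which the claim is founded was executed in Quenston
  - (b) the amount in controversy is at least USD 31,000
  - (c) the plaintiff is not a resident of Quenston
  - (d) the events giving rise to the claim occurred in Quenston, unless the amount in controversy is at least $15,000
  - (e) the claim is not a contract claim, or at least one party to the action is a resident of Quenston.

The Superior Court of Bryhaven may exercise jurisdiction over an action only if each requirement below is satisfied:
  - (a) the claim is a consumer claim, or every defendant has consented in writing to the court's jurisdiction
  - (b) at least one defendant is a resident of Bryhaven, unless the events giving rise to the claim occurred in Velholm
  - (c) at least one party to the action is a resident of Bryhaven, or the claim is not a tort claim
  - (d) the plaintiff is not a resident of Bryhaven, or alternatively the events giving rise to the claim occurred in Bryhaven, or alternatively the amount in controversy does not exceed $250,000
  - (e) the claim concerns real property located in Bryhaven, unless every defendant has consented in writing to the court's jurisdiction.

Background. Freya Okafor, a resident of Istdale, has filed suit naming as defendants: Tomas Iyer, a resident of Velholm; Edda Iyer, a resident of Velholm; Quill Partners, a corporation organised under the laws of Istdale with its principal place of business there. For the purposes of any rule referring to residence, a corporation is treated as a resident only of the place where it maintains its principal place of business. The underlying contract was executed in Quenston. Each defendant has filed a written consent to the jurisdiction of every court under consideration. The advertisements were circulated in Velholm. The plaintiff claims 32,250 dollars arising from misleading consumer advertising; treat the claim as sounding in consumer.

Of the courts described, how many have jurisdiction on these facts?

The Circuit Court of Bryhaven:
  (a) The plaintiff resides in Istdale, which is not Bryhaven. Met.
  (b) The amount in controversy is $32,250, which meets the USD 15,000 floor, so one alternative holds. Condition met.
  (c) The amount in controversy is 32,250 dollars, within the $34,500 ceiling. The exception is not triggered, since the operative events occurred in Velholm, not Quenston. Satisfied.
  (d) Every defendant has filed written consent, which satisfies one of the alternatives. Condition met.
  → The court has jurisdiction.
The Superior Court of Quenston:
  (a) The contract was executed in Quenston. Condition met.
  (b) The amount in controversy is $32,250, which meets the $31,000 floor. Met.
  (c) The plaintiff resides in Istdale, which is not Quenston. Satisfied.
  (d) The operative events occurred in Velholm, not Quenston. But the amount in controversy is $32,250, which meets the 15,000 dollars floor, and the 'unless' clause therefore excuses the requirement. Met.
  (e) The claim is a consumer claim, not a contract claim, so this disjunct is met. Condition met.
  → The court has jurisdiction.
The Superior Court of Bryhaven:
  (a) The claim is a consumer claim, which satisfies one of the alternatives. Condition met.
  (b) No defendant resides in Bryhaven (they reside in Velholm, Velholm, Istdale). However, the operative events occurred in Velholm, so the 'unless' proviso supplies this condition. Satisfied.
  (c) The claim is a consumer claim, not a tort claim, which satisfies one of the alternatives. Satisfied.
  (d) The plaintiff resides in Istdale, which is not Bryhaven — that alternative is enough. Met.
  (e) The claim does not concern real property. The proviso rescues it, though: every defendant has filed written consent. Met.
  → The court has jurisdiction.
Courts with jurisdiction: the Circuit Court of Bryhaven, the Superior Court of Quenston, the Superior Court of Bryhaven — 3 in total.

3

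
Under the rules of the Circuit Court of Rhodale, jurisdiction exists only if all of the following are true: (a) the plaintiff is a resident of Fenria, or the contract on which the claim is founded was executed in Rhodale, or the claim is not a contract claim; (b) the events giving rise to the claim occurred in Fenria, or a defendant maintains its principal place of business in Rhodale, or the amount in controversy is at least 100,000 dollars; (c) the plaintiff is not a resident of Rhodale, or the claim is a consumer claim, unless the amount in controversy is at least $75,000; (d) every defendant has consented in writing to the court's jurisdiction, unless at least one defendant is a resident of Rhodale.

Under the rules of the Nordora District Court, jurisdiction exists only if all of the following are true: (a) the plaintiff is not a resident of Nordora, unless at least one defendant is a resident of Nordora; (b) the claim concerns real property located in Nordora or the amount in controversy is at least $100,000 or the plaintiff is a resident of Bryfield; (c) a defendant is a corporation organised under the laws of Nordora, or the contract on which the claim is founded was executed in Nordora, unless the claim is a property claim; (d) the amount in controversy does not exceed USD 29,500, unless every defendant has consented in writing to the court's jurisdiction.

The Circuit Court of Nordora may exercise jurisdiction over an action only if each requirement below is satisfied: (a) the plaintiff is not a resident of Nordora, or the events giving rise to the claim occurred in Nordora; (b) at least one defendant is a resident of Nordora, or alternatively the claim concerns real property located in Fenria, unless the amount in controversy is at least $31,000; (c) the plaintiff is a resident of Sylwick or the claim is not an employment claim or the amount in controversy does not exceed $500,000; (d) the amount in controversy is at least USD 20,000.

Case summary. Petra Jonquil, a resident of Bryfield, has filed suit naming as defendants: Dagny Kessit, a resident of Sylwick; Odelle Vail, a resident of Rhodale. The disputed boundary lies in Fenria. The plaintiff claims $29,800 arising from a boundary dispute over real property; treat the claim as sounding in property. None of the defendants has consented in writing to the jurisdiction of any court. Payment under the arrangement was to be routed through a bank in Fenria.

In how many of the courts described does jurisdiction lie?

The Circuit Court of Rhodale:
  (a) The claim is a property claim, not a contract claim, so this disjunct is met. Satisfied.
  (b) The operative events occurred in Fenria, so one alternative holds. Met.
  (c) The plaintiff resides in Bryfield, which is not Rhodale — that alternative is enough. Condition met.
  (d) No such written consent has been filed. However, Odelle Vail resides in Rhodale, so the 'unless' proviso supplies this condition. Met.
  → Every requirement is satisfied — jurisdiction.
The Nordora District Court:
  (a) The plaintiff resides in Bryfield, which is not Nordora. Satisfied.
  (b) The plaintiff resides in Bryfield, which satisfies one of the alternatives. Met.
  (c) No defendant is a corporation; no contract (and hence no place of execution) is alleged — no alternative holds. However, the claim is a property claim, so the 'unless' proviso supplies this condition. Condition met.
  (d) The amount in controversy is 29,800 dollars, above the 29,500 dollars ceiling. And no such written consent has been filed, so the proviso does not save it. Not met.
  → Not every requirement is met — no jurisdiction.
The Circuit Court of Nordora:
  (a) The plaintiff resides in Bryfield, which is not Nordora, so this disjunct is met. Satisfied.
  (b) The property lies in Fenria — that alternative is enough. Satisfied.
  (c) The claim is a property claim, not an employment claim, so one alternative holds. Met.
  (d) The amount in controversy is $29,800, which meets the $20,000 floor. Condition met.
  → Jurisdiction lies.
Courts with jurisdiction: the Circuit Court of Rhodale, the Circuit Court of Nordora — 2 in total.

2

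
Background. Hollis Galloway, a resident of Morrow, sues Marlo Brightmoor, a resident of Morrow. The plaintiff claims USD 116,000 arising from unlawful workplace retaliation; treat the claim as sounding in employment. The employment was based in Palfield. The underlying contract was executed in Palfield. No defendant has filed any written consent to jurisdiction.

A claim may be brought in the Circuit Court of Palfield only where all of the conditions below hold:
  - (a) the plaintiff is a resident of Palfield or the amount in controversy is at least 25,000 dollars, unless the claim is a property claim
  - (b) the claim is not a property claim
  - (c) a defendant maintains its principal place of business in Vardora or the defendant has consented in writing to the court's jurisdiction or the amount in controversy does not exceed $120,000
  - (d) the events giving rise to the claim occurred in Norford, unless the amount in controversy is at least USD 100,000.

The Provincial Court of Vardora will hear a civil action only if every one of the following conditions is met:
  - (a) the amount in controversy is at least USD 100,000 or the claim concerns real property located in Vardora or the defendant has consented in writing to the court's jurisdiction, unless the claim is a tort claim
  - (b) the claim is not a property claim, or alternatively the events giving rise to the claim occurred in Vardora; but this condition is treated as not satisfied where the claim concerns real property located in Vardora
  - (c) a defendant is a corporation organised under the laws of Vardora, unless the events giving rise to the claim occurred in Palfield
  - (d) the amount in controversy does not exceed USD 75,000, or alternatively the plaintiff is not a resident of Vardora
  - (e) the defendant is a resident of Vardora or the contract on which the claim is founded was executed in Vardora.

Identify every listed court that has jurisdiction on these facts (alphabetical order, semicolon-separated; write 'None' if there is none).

the Circuit Court of Palfield

The Circuit Court of Palfield:
  (a) The amount in controversy is $116,000, which meets the USD 25,000 floor — that alternative is enough. Met.
  (b) The claim is an employment claim, not a property claim. Condition met.
  (c) The amount in controversy is 116,000 dollars, within the USD 120,000 ceiling — that alternative is enough. Condition met.
  (d) The operative events occurred in Palfield, not Norford. But the amount in controversy is USD 116,000, which meets the $100,000 floor, and the 'unless' clause therefore excuses the requirement. Satisfied.
  → Jurisdiction lies.
The Provincial Court of Vardora:
  (a) The amount in controversy is $116,000, which meets the USD 100,000 floor, so this disjunct is met. Condition met.
  (b) The claim is an employment claim, not a property claim — that alternative is enough. The carve-out does not apply: the claim does not concern real property. Met.
  (c) No defendant is a corporation. But the operative events occurred in Palfield, and the 'unless' clause therefore excuses the requirement. Satisfied.
  (d) The plaintiff resides in Morrow, which is not Vardora, so one alternative holds. Satisfied.
  (e) The defendant resides in Morrow, not Vardora; the contract was executed in Palfield, not Vardora — none of the alternatives is met. Fails.
  → The court lacks jurisdiction.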